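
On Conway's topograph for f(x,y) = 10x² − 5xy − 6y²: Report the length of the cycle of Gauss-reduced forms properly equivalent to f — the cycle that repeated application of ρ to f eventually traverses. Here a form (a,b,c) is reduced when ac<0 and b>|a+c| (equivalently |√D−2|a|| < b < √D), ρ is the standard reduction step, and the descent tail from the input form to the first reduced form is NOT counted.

D = 265, ⌊√D⌋ = 16
descent: ρ → (-6,5,10)  [lands on river]
river: ρ → (10,15,-1)
river: ρ → (-1,15,10)
river: ρ → (10,5,-6)
river: ρ → (-6,7,9)
river: ρ → (9,11,-4)
river: ρ → (-4,13,6)
river: ρ → (6,11,-6)
river: ρ → (-6,13,4)
river: ρ → (4,11,-9)
river: ρ → (-9,7,6)
river: ρ → (6,5,-10)
river: ρ → (-10,15,1)
river: ρ → (1,15,-10)
river: ρ → (-10,5,6)
river: ρ → (6,7,-9)
river: ρ → (-9,11,4)
river: ρ → (4,13,-6)
river: ρ → (-6,11,6)
river: ρ → (6,13,-4)
river: ρ → (-4,11,9)
river: ρ → (9,7,-6)
ρ-cycle length = 22 (tail of 1 descent step not counted)

22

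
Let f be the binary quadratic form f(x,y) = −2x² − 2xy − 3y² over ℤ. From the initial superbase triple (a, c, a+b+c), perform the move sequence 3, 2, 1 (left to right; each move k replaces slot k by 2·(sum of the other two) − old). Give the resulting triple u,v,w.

start (-2,-3,-7) = (f(1,0),f(0,1),f(1,1))
replace slot 3: 2·((-2)+(-3)) − (-7) = -3 → (-2,-3,-3)
replace slot 2: 2·((-2)+(-3)) − (-3) = -7 → (-2,-7,-3)
replace slot 1: 2·((-7)+(-3)) − (-2) = -18 → (-18,-7,-3)

-18,-7,-3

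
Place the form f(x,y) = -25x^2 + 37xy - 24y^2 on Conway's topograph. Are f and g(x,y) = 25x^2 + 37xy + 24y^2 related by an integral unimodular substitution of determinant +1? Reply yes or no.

D₁ = -1031, D₂ = -1031
f is negative-definite; reduce −f:
−f: translate: b→13 (≡-37 mod 50), so (25,-37,24)→(25,13,12)
−f: flip: (25,13,12)→(12,-13,25)
−f: translate: b→11 (≡-13 mod 24), so (12,-13,25)→(12,11,24)
−f: reduced (well bottom): (12,11,24) with a≤c, −a<b≤a
flip sign back: reduced form of f is (-12,-11,-24)
g: translate: b→-13 (≡37 mod 50), so (25,37,24)→(25,-13,12)
g: flip: (25,-13,12)→(12,13,25)
g: translate: b→-11 (≡13 mod 24), so (12,13,25)→(12,-11,24)
g: reduced (well bottom): (12,-11,24) with a≤c, −a<b≤a
reduced forms (-12, -11, -24) vs (12, -11, 24) ⇒ inequivalent

no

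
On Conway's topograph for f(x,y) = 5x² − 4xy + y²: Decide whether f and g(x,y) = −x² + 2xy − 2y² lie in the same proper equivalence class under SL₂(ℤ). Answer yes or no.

D₁ = -4, D₂ = -4
f: flip: (5,-4,1)→(1,4,5)
f: translate: b→0 (≡4 mod 2), so (1,4,5)→(1,0,1)
f: reduced (well bottom): (1,0,1) with a≤c, −a<b≤a
g is negative-definite; reduce −g:
−g: translate: b→0 (≡-2 mod 2), so (1,-2,2)→(1,0,1)
−g: reduced (well bottom): (1,0,1) with a≤c, −a<b≤a
flip sign back: reduced form of g is (-1,0,-1)
reduced forms (1, 0, 1) vs (-1, 0, -1) ⇒ inequivalent

no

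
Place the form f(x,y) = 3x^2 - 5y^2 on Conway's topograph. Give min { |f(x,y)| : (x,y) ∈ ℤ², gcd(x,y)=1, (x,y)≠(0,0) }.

descent: ρ → (-5,0,3)
descent: ρ → (3,6,-2)  [lands on river]
river: ρ → (-2,6,3)
closes: descent 2, river 2
min |a| on river = 2

2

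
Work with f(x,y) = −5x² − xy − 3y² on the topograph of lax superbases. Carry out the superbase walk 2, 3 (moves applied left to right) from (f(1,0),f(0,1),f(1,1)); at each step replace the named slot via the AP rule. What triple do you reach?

start (-5,-3,-9) = (f(1,0),f(0,1),f(1,1))
replace slot 2: 2·((-5)+(-9)) − (-3) = -25 → (-5,-25,-9)
replace slot 3: 2·((-5)+(-25)) − (-9) = -51 → (-5,-25,-51)

-5,-25,-51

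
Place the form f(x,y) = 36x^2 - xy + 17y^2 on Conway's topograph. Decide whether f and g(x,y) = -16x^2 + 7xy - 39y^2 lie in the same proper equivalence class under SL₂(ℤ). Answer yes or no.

D₁ = -2447, D₂ = -2447
f: flip: (36,-1,17)→(17,1,36)
f: reduced (well bottom): (17,1,36) with a≤c, −a<b≤a
g is negative-definite; reduce −g:
−g: reduced (well bottom): (16,-7,39) with a≤c, −a<b≤a
flip sign back: reduced form of g is (-16,7,-39)
reduced forms (17, 1, 36) vs (-16, 7, -39) ⇒ inequivalent

no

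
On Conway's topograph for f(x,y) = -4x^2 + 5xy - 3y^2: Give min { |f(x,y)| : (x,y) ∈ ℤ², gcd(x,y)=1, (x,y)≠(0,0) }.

translate: b→3 (≡-5 mod 8), so (4,-5,3)→(4,3,2)
flip: (4,3,2)→(2,-3,4)
translate: b→1 (≡-3 mod 4), so (2,-3,4)→(2,1,3)
reduced (well bottom): (2,1,3) with a≤c, −a<b≤a
well minimum |f| = |-2| = 2 (negative-definite)

2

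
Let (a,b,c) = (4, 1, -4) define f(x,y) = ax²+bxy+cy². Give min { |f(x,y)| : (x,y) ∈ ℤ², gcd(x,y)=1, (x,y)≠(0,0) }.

river: ρ → (-4,7,1)
river: ρ → (1,7,-4)
river: ρ → (-4,1,4)
river: ρ → (4,7,-1)
river: ρ → (-1,7,4)
river: ρ → (4,1,-4)
closes: descent 0, river 6
min |a| on river = 1

1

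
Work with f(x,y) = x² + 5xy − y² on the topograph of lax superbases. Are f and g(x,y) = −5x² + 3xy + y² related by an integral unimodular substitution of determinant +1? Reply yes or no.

D₁ = 29, D₂ = 29
river cycle of f (length 2): (-1, 5, 1), (1, 5, -1)
river cycle of g (length 2): (1, 5, -1), (-1, 5, 1)
cycles coincide ⇒ equivalent

yes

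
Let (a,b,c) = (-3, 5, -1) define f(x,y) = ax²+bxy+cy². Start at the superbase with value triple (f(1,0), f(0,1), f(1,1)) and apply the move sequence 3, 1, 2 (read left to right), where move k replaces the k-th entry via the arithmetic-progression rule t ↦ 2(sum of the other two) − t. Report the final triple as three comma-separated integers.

start (-3,-1,1) = (f(1,0),f(0,1),f(1,1))
replace slot 3: 2·((-3)+(-1)) − 1 = -9 → (-3,-1,-9)
replace slot 1: 2·((-1)+(-9)) − (-3) = -17 → (-17,-1,-9)
replace slot 2: 2·((-17)+(-9)) − (-1) = -51 → (-17,-51,-9)

-17,-51,-9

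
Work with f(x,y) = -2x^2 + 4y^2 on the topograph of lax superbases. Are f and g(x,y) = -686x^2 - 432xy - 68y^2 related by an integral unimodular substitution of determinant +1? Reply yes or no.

D₁ = 32, D₂ = 32
river cycle of f (length 2): (-2, 4, 2), (2, 4, -2)
river cycle of g (length 2): (-2, 4, 2), (2, 4, -2)
cycles coincide ⇒ equivalent

yes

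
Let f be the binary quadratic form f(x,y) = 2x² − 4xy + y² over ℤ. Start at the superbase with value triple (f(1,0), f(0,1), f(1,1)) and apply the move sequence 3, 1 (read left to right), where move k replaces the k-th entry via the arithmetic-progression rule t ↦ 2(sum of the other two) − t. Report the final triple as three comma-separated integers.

start (2,1,-1) = (f(1,0),f(0,1),f(1,1))
replace slot 3: 2·(2+1) − (-1) = 7 → (2,1,7)
replace slot 1: 2·(1+7) − 2 = 14 → (14,1,7)

14,1,7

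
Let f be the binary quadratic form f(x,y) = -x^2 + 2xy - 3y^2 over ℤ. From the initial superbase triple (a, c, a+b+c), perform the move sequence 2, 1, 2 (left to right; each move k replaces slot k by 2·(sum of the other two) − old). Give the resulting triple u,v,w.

start (-1,-3,-2) = (f(1,0),f(0,1),f(1,1))
replace slot 2: 2·((-1)+(-2)) − (-3) = -3 → (-1,-3,-2)
replace slot 1: 2·((-3)+(-2)) − (-1) = -9 → (-9,-3,-2)
replace slot 2: 2·((-9)+(-2)) − (-3) = -19 → (-9,-19,-2)

-9,-19,-2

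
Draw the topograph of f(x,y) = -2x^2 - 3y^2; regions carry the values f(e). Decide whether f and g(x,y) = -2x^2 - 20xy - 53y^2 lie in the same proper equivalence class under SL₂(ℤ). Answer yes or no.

D₁ = -24, D₂ = -24
f is negative-definite; reduce −f:
−f: reduced (well bottom): (2,0,3) with a≤c, −a<b≤a
flip sign back: reduced form of f is (-2,0,-3)
g is negative-definite; reduce −g:
−g: translate: b→0 (≡20 mod 4), so (2,20,53)→(2,0,3)
−g: reduced (well bottom): (2,0,3) with a≤c, −a<b≤a
flip sign back: reduced form of g is (-2,0,-3)
reduced forms (-2, 0, -3) vs (-2, 0, -3) ⇒ equivalent

yes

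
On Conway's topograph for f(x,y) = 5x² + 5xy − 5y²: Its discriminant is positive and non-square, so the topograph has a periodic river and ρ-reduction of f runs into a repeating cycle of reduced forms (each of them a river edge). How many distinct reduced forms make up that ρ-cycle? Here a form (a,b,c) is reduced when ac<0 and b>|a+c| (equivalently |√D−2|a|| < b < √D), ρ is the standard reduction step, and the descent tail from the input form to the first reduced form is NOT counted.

D = 125, ⌊√D⌋ = 11
river: ρ → (-5,5,5)
river: ρ → (5,5,-5)
ρ-cycle length = 2 (tail of 0 descent steps not counted)

2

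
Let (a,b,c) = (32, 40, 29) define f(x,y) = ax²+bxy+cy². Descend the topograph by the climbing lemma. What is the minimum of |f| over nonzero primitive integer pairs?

translate: b→-24 (≡40 mod 64), so (32,40,29)→(32,-24,21)
flip: (32,-24,21)→(21,24,32)
translate: b→-18 (≡24 mod 42), so (21,24,32)→(21,-18,29)
reduced (well bottom): (21,-18,29) with a≤c, −a<b≤a
well minimum = a = 21

21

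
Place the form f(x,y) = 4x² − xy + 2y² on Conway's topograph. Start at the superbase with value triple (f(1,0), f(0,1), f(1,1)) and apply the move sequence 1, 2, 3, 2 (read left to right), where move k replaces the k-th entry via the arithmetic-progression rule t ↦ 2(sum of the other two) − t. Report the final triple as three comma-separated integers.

start (4,2,5) = (f(1,0),f(0,1),f(1,1))
replace slot 1: 2·(2+5) − 4 = 10 → (10,2,5)
replace slot 2: 2·(10+5) − 2 = 28 → (10,28,5)
replace slot 3: 2·(10+28) − 5 = 71 → (10,28,71)
replace slot 2: 2·(10+71) − 28 = 134 → (10,134,71)

10,134,71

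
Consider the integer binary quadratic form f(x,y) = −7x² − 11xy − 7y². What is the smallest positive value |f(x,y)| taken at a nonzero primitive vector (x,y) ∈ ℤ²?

translate: b→-3 (≡11 mod 14), so (7,11,7)→(7,-3,3)
flip: (7,-3,3)→(3,3,7)
reduced (well bottom): (3,3,7) with a≤c, −a<b≤a
well minimum |f| = |-3| = 3 (negative-definite)

3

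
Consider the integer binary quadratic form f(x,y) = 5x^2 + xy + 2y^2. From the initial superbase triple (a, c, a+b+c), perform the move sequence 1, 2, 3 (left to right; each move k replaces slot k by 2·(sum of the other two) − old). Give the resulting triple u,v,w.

start (5,2,8) = (f(1,0),f(0,1),f(1,1))
replace slot 1: 2·(2+8) − 5 = 15 → (15,2,8)
replace slot 2: 2·(15+8) − 2 = 44 → (15,44,8)
replace slot 3: 2·(15+44) − 8 = 110 → (15,44,110)

15,44,110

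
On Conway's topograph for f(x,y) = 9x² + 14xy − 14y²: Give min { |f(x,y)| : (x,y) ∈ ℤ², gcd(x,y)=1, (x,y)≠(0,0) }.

river: ρ → (-14,14,9)
river: ρ → (9,22,-6)
river: ρ → (-6,26,1)
river: ρ → (1,26,-6)
river: ρ → (-6,22,9)
river: ρ → (9,14,-14)
closes: descent 0, river 6
min |a| on river = 1

1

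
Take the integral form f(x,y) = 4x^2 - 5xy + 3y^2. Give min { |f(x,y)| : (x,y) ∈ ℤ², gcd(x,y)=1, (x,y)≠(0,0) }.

translate: b→3 (≡-5 mod 8), so (4,-5,3)→(4,3,2)
flip: (4,3,2)→(2,-3,4)
translate: b→1 (≡-3 mod 4), so (2,-3,4)→(2,1,3)
reduced (well bottom): (2,1,3) with a≤c, −a<b≤a
well minimum = a = 2

2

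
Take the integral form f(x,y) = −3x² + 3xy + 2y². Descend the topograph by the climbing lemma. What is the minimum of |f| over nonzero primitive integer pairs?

river: ρ → (2,5,-1)
river: ρ → (-1,5,2)
river: ρ → (2,3,-3)
river: ρ → (-3,3,2)
closes: descent 0, river 4
min |a| on river = 1

1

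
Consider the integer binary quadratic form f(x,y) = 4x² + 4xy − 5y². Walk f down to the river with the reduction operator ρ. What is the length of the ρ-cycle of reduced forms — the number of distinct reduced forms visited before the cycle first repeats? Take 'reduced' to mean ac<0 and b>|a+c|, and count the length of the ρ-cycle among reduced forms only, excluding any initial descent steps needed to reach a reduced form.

D = 96, ⌊√D⌋ = 9
river: ρ → (-5,6,3)
river: ρ → (3,6,-5)
river: ρ → (-5,4,4)
river: ρ → (4,4,-5)
ρ-cycle length = 4 (tail of 0 descent steps not counted)

4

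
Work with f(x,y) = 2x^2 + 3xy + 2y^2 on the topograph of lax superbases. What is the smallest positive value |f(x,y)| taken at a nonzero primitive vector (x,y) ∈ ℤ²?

translate: b→-1 (≡3 mod 4), so (2,3,2)→(2,-1,1)
flip: (2,-1,1)→(1,1,2)
reduced (well bottom): (1,1,2) with a≤c, −a<b≤a
well minimum = a = 1

1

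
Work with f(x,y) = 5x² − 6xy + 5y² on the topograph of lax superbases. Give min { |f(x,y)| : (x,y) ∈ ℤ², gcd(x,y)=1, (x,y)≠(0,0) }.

translate: b→4 (≡-6 mod 10), so (5,-6,5)→(5,4,4)
flip: (5,4,4)→(4,-4,5)
translate: b→4 (≡-4 mod 8), so (4,-4,5)→(4,4,5)
reduced (well bottom): (4,4,5) with a≤c, −a<b≤a
well minimum = a = 4

4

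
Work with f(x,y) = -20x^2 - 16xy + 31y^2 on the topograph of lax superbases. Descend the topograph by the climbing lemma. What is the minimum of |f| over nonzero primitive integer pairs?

descent: ρ → (31,16,-20)  [lands on river]
river: ρ → (-20,24,27)
river: ρ → (27,30,-17)
river: ρ → (-17,38,19)
river: ρ → (19,38,-17)
river: ρ → (-17,30,27)
river: ρ → (27,24,-20)
river: ρ → (-20,16,31)
river: ρ → (31,46,-5)
river: ρ → (-5,44,40)
river: ρ → (40,36,-9)
river: ρ → (-9,36,40)
river: ρ → (40,44,-5)
river: ρ → (-5,46,31)
closes: descent 1, river 14
min |a| on river = 5

5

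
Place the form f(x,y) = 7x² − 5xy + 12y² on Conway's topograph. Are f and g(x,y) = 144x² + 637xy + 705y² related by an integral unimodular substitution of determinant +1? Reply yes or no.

D₁ = -311, D₂ = -311
f: reduced (well bottom): (7,-5,12) with a≤c, −a<b≤a
g: translate: b→61 (≡637 mod 288), so (144,637,705)→(144,61,7)
g: flip: (144,61,7)→(7,-61,144)
g: translate: b→-5 (≡-61 mod 14), so (7,-61,144)→(7,-5,12)
g: reduced (well bottom): (7,-5,12) with a≤c, −a<b≤a
reduced forms (7, -5, 12) vs (7, -5, 12) ⇒ equivalent

yes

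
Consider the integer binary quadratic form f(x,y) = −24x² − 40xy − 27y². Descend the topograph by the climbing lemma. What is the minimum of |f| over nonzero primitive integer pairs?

translate: b→-8 (≡40 mod 48), so (24,40,27)→(24,-8,11)
flip: (24,-8,11)→(11,8,24)
reduced (well bottom): (11,8,24) with a≤c, −a<b≤a
well minimum |f| = |-11| = 11 (negative-definite)

11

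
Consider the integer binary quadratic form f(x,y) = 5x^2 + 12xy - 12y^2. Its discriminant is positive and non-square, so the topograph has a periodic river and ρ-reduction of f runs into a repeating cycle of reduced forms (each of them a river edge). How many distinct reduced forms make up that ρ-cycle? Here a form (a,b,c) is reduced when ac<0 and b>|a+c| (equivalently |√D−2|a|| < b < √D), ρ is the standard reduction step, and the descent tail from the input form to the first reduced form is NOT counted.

D = 384, ⌊√D⌋ = 19
river: ρ → (-12,12,5)
river: ρ → (5,18,-3)
river: ρ → (-3,18,5)
river: ρ → (5,12,-12)
ρ-cycle length = 4 (tail of 0 descent steps not counted)

4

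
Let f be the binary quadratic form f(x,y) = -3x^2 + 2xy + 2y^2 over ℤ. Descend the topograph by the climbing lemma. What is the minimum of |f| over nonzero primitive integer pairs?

river: ρ → (2,2,-3)
river: ρ → (-3,4,1)
river: ρ → (1,4,-3)
river: ρ → (-3,2,2)
closes: descent 0, river 4
min |a| on river = 1

1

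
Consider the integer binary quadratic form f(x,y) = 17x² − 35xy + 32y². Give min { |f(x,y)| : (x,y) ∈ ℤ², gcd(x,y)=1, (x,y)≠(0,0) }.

translate: b→-1 (≡-35 mod 34), so (17,-35,32)→(17,-1,14)
flip: (17,-1,14)→(14,1,17)
reduced (well bottom): (14,1,17) with a≤c, −a<b≤a
well minimum = a = 14

14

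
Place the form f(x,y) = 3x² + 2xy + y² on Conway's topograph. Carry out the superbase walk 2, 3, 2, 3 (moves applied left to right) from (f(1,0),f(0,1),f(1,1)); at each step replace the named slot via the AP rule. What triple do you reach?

start (3,1,6) = (f(1,0),f(0,1),f(1,1))
replace slot 2: 2·(3+6) − 1 = 17 → (3,17,6)
replace slot 3: 2·(3+17) − 6 = 34 → (3,17,34)
replace slot 2: 2·(3+34) − 17 = 57 → (3,57,34)
replace slot 3: 2·(3+57) − 34 = 86 → (3,57,86)

3,57,86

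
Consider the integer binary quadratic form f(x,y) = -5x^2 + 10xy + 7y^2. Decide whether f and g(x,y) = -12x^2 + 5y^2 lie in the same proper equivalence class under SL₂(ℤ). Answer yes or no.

D₁ = 240, D₂ = 240
river cycle of f (length 6): (7, 4, -8), (-8, 12, 3), (3, 12, -8), (-8, 4, 7), (7, 10, -5), (-5, 10, 7)
river cycle of g (length 6): (5, 10, -7), (-7, 4, 8), (8, 12, -3), (-3, 12, 8), (8, 4, -7), (-7, 10, 5)
cycles differ ⇒ inequivalent

no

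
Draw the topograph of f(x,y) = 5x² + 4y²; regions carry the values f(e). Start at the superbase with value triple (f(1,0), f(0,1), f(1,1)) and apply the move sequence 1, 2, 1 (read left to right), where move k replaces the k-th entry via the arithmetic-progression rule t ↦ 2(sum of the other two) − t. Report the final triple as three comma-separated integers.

start (5,4,9) = (f(1,0),f(0,1),f(1,1))
replace slot 1: 2·(4+9) − 5 = 21 → (21,4,9)
replace slot 2: 2·(21+9) − 4 = 56 → (21,56,9)
replace slot 1: 2·(56+9) − 21 = 109 → (109,56,9)

109,56,9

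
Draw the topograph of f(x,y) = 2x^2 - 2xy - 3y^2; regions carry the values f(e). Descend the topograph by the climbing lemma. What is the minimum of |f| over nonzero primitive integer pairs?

descent: ρ → (-3,2,2)  [lands on river]
river: ρ → (2,2,-3)
river: ρ → (-3,4,1)
river: ρ → (1,4,-3)
closes: descent 1, river 4
min |a| on river = 1

1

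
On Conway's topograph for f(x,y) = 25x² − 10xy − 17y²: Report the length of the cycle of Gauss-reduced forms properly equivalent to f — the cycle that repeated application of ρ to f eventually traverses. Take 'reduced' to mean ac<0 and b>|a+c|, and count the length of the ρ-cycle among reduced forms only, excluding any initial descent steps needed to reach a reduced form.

D = 1800, ⌊√D⌋ = 42
descent: ρ → (-17,10,25)  [lands on river]
river: ρ → (25,40,-2)
river: ρ → (-2,40,25)
river: ρ → (25,10,-17)
river: ρ → (-17,24,18)
river: ρ → (18,12,-23)
river: ρ → (-23,34,7)
river: ρ → (7,36,-18)
river: ρ → (-18,36,7)
river: ρ → (7,34,-23)
river: ρ → (-23,12,18)
river: ρ → (18,24,-17)
ρ-cycle length = 12 (tail of 1 descent step not counted)

12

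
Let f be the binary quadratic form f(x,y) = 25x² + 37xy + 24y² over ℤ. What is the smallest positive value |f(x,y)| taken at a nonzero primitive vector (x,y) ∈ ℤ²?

translate: b→-13 (≡37 mod 50), so (25,37,24)→(25,-13,12)
flip: (25,-13,12)→(12,13,25)
translate: b→-11 (≡13 mod 24), so (12,13,25)→(12,-11,24)
reduced (well bottom): (12,-11,24) with a≤c, −a<b≤a
well minimum = a = 12

12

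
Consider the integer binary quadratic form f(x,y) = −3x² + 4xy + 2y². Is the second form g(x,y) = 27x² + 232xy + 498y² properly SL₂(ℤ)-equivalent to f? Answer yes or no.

D₁ = 40, D₂ = 40
river cycle of f (length 6): (2, 4, -3), (-3, 2, 3), (3, 4, -2), (-2, 4, 3), (3, 2, -3), (-3, 4, 2)
river cycle of g (length 6): (2, 4, -3), (-3, 2, 3), (3, 4, -2), (-2, 4, 3), (3, 2, -3), (-3, 4, 2)
cycles coincide ⇒ equivalent

yes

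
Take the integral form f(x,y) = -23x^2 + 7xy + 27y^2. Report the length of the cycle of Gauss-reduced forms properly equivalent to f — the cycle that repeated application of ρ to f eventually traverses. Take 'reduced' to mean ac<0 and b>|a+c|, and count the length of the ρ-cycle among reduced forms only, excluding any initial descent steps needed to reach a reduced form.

D = 2533, ⌊√D⌋ = 50
river: ρ → (27,47,-3)
river: ρ → (-3,49,11)
river: ρ → (11,39,-23)
river: ρ → (-23,7,27)
ρ-cycle length = 4 (tail of 0 descent steps not counted)

4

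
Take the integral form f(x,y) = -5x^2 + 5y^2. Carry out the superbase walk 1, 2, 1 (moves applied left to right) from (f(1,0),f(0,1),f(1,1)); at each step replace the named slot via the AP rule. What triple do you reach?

start (-5,5,0) = (f(1,0),f(0,1),f(1,1))
replace slot 1: 2·(5+0) − (-5) = 15 → (15,5,0)
replace slot 2: 2·(15+0) − 5 = 25 → (15,25,0)
replace slot 1: 2·(25+0) − 15 = 35 → (35,25,0)

35,25,0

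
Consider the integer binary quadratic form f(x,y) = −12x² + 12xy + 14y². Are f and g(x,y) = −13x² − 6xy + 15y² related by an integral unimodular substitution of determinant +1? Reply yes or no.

D₁ = 816, D₂ = 816
river cycle of f (length 6): (14, 16, -10), (-10, 24, 6), (6, 24, -10), (-10, 16, 14), (14, 12, -12), (-12, 12, 14)
river cycle of g (length 8): (15, 6, -13), (-13, 20, 8), (8, 28, -1), (-1, 28, 8), (8, 20, -13), (-13, 6, 15), (15, 24, -4), (-4, 24, 15)
cycles differ ⇒ inequivalent

no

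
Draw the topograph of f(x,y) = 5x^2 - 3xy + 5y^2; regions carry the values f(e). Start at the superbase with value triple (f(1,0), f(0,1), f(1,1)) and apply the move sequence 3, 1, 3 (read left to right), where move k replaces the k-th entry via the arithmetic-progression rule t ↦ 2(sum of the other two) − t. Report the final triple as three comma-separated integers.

start (5,5,7) = (f(1,0),f(0,1),f(1,1))
replace slot 3: 2·(5+5) − 7 = 13 → (5,5,13)
replace slot 1: 2·(5+13) − 5 = 31 → (31,5,13)
replace slot 3: 2·(31+5) − 13 = 59 → (31,5,59)

31,5,59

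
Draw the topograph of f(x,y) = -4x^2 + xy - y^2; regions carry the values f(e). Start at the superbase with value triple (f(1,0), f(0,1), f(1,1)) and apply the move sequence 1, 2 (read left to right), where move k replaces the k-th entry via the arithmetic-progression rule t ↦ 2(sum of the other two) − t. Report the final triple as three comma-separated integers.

start (-4,-1,-4) = (f(1,0),f(0,1),f(1,1))
replace slot 1: 2·((-1)+(-4)) − (-4) = -6 → (-6,-1,-4)
replace slot 2: 2·((-6)+(-4)) − (-1) = -19 → (-6,-19,-4)

-6,-19,-4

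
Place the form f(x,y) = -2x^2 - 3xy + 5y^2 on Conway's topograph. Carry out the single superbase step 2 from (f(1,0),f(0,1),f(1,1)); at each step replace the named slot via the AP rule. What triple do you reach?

start (-2,5,0) = (f(1,0),f(0,1),f(1,1))
replace slot 2: 2·((-2)+0) − 5 = -9 → (-2,-9,0)

-2,-9,0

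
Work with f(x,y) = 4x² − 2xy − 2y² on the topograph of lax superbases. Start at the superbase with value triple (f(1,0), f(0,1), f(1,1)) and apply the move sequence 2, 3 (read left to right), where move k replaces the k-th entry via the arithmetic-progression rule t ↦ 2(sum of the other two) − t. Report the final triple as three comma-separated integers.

start (4,-2,0) = (f(1,0),f(0,1),f(1,1))
replace slot 2: 2·(4+0) − (-2) = 10 → (4,10,0)
replace slot 3: 2·(4+10) − 0 = 28 → (4,10,28)

4,10,28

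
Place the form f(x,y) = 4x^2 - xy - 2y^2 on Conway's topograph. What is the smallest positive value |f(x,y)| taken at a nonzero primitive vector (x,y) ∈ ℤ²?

descent: ρ → (-2,5,1)  [lands on river]
river: ρ → (1,5,-2)
river: ρ → (-2,3,3)
river: ρ → (3,3,-2)
closes: descent 1, river 4
min |a| on river = 1

1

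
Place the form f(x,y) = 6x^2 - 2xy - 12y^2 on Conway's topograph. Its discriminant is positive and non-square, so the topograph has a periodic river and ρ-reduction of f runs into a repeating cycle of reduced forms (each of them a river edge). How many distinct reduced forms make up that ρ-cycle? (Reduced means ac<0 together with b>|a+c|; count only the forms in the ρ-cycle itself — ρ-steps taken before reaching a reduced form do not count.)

D = 292, ⌊√D⌋ = 17
descent: ρ → (-12,2,6)
descent: ρ → (6,10,-8)  [lands on river]
river: ρ → (-8,6,8)
river: ρ → (8,10,-6)
river: ρ → (-6,14,4)
river: ρ → (4,10,-12)
river: ρ → (-12,14,2)
river: ρ → (2,14,-12)
river: ρ → (-12,10,4)
river: ρ → (4,14,-6)
river: ρ → (-6,10,8)
river: ρ → (8,6,-8)
river: ρ → (-8,10,6)
river: ρ → (6,14,-4)
river: ρ → (-4,10,12)
river: ρ → (12,14,-2)
river: ρ → (-2,14,12)
river: ρ → (12,10,-4)
river: ρ → (-4,14,6)
ρ-cycle length = 18 (tail of 2 descent steps not counted)

18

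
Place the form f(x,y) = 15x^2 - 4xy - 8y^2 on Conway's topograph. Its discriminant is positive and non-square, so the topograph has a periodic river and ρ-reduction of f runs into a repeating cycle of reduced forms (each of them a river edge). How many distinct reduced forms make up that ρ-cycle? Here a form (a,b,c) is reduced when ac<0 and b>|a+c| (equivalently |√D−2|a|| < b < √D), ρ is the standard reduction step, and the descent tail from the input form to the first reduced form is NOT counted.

D = 496, ⌊√D⌋ = 22
descent: ρ → (-8,20,3)  [lands on river]
river: ρ → (3,22,-1)
river: ρ → (-1,22,3)
river: ρ → (3,20,-8)
river: ρ → (-8,12,11)
river: ρ → (11,10,-9)
river: ρ → (-9,8,12)
river: ρ → (12,16,-5)
river: ρ → (-5,14,15)
river: ρ → (15,16,-4)
river: ρ → (-4,16,15)
river: ρ → (15,14,-5)
river: ρ → (-5,16,12)
river: ρ → (12,8,-9)
river: ρ → (-9,10,11)
river: ρ → (11,12,-8)
ρ-cycle length = 16 (tail of 1 descent step not counted)

16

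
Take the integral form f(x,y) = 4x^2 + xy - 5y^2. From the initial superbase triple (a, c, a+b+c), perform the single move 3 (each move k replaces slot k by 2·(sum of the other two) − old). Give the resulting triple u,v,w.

start (4,-5,0) = (f(1,0),f(0,1),f(1,1))
replace slot 3: 2·(4+(-5)) − 0 = -2 → (4,-5,-2)

4,-5,-2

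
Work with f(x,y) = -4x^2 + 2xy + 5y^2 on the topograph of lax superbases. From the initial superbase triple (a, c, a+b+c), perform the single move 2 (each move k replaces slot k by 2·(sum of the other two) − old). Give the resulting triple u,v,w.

start (-4,5,3) = (f(1,0),f(0,1),f(1,1))
replace slot 2: 2·((-4)+3) − 5 = -7 → (-4,-7,3)

-4,-7,3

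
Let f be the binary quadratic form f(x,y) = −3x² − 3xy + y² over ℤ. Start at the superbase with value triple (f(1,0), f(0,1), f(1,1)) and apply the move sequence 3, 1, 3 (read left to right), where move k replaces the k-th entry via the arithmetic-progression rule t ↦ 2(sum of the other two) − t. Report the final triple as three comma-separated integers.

start (-3,1,-5) = (f(1,0),f(0,1),f(1,1))
replace slot 3: 2·((-3)+1) − (-5) = 1 → (-3,1,1)
replace slot 1: 2·(1+1) − (-3) = 7 → (7,1,1)
replace slot 3: 2·(7+1) − 1 = 15 → (7,1,15)

7,1,15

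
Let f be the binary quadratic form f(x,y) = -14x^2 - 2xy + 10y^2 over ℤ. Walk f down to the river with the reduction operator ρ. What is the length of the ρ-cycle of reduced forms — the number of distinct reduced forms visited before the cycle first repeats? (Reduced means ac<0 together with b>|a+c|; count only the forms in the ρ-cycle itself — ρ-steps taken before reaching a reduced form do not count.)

D = 564, ⌊√D⌋ = 23
descent: ρ → (10,22,-2)  [lands on river]
river: ρ → (-2,22,10)
river: ρ → (10,18,-6)
river: ρ → (-6,18,10)
ρ-cycle length = 4 (tail of 1 descent step not counted)

4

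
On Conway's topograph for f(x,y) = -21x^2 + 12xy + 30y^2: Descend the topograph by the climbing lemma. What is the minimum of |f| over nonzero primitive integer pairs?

river: ρ → (30,48,-3)
river: ρ → (-3,48,30)
river: ρ → (30,12,-21)
river: ρ → (-21,30,21)
river: ρ → (21,12,-30)
river: ρ → (-30,48,3)
river: ρ → (3,48,-30)
river: ρ → (-30,12,21)
river: ρ → (21,30,-21)
river: ρ → (-21,12,30)
closes: descent 0, river 10
min |a| on river = 3

3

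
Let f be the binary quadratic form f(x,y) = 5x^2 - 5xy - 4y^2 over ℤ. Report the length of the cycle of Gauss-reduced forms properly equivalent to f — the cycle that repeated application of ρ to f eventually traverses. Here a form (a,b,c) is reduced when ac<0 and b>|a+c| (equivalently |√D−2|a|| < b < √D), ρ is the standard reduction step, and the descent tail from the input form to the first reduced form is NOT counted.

D = 105, ⌊√D⌋ = 10
descent: ρ → (-4,5,5)  [lands on river]
river: ρ → (5,5,-4)
river: ρ → (-4,3,6)
river: ρ → (6,9,-1)
river: ρ → (-1,9,6)
river: ρ → (6,3,-4)
ρ-cycle length = 6 (tail of 1 descent step not counted)

6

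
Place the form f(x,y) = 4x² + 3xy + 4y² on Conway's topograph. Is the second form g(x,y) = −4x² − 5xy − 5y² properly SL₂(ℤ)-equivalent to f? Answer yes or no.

D₁ = -55, D₂ = -55
f: reduced (well bottom): (4,3,4) with a≤c, −a<b≤a
g is negative-definite; reduce −g:
−g: translate: b→-3 (≡5 mod 8), so (4,5,5)→(4,-3,4)
−g: flip: (4,-3,4)→(4,3,4)
−g: reduced (well bottom): (4,3,4) with a≤c, −a<b≤a
flip sign back: reduced form of g is (-4,-3,-4)
reduced forms (4, 3, 4) vs (-4, -3, -4) ⇒ inequivalent

no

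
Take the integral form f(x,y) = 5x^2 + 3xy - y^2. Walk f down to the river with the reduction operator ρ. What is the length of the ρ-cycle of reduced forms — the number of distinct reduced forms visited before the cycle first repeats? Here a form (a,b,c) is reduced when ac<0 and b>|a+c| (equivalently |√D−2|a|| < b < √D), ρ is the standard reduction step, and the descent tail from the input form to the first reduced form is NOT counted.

D = 29, ⌊√D⌋ = 5
descent: ρ → (-1,5,1)  [lands on river]
river: ρ → (1,5,-1)
ρ-cycle length = 2 (tail of 1 descent step not counted)

2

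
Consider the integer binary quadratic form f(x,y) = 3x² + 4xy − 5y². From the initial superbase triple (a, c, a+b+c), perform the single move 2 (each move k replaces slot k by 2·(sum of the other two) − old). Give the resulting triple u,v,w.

start (3,-5,2) = (f(1,0),f(0,1),f(1,1))
replace slot 2: 2·(3+2) − (-5) = 15 → (3,15,2)

3,15,2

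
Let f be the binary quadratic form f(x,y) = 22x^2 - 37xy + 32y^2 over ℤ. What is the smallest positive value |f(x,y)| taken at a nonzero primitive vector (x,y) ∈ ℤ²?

translate: b→7 (≡-37 mod 44), so (22,-37,32)→(22,7,17)
flip: (22,7,17)→(17,-7,22)
reduced (well bottom): (17,-7,22) with a≤c, −a<b≤a
well minimum = a = 17

17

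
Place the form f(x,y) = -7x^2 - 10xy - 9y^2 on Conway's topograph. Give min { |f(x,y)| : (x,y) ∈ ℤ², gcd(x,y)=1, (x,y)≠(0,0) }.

translate: b→-4 (≡10 mod 14), so (7,10,9)→(7,-4,6)
flip: (7,-4,6)→(6,4,7)
reduced (well bottom): (6,4,7) with a≤c, −a<b≤a
well minimum |f| = |-6| = 6 (negative-definite)

6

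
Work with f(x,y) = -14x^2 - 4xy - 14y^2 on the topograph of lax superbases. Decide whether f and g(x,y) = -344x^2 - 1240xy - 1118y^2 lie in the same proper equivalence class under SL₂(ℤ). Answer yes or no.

D₁ = -768, D₂ = -768
f is negative-definite; reduce −f:
−f: reduced (well bottom): (14,4,14) with a≤c, −a<b≤a
flip sign back: reduced form of f is (-14,-4,-14)
g is negative-definite; reduce −g:
−g: translate: b→-136 (≡1240 mod 688), so (344,1240,1118)→(344,-136,14)
−g: flip: (344,-136,14)→(14,136,344)
−g: translate: b→-4 (≡136 mod 28), so (14,136,344)→(14,-4,14)
−g: flip: (14,-4,14)→(14,4,14)
−g: reduced (well bottom): (14,4,14) with a≤c, −a<b≤a
flip sign back: reduced form of g is (-14,-4,-14)
reduced forms (-14, -4, -14) vs (-14, -4, -14) ⇒ equivalent

yes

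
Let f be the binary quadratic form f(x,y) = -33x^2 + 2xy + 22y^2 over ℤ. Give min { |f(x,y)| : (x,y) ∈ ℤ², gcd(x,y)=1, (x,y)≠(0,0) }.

descent: ρ → (22,42,-13)  [lands on river]
river: ρ → (-13,36,31)
river: ρ → (31,26,-18)
river: ρ → (-18,46,11)
river: ρ → (11,42,-26)
river: ρ → (-26,10,27)
river: ρ → (27,44,-9)
river: ρ → (-9,46,22)
closes: descent 1, river 8
min |a| on river = 9

9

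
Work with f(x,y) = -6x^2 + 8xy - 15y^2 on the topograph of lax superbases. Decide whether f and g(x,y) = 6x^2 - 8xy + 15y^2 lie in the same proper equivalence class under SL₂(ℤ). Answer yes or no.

D₁ = -296, D₂ = -296
f is negative-definite; reduce −f:
−f: translate: b→4 (≡-8 mod 12), so (6,-8,15)→(6,4,13)
−f: reduced (well bottom): (6,4,13) with a≤c, −a<b≤a
flip sign back: reduced form of f is (-6,-4,-13)
g: translate: b→4 (≡-8 mod 12), so (6,-8,15)→(6,4,13)
g: reduced (well bottom): (6,4,13) with a≤c, −a<b≤a
reduced forms (-6, -4, -13) vs (6, 4, 13) ⇒ inequivalent

no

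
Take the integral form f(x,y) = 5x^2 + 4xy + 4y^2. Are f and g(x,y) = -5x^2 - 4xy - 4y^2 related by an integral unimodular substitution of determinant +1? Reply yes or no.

D₁ = -64, D₂ = -64
f: flip: (5,4,4)→(4,-4,5)
f: translate: b→4 (≡-4 mod 8), so (4,-4,5)→(4,4,5)
f: reduced (well bottom): (4,4,5) with a≤c, −a<b≤a
g is negative-definite; reduce −g:
−g: flip: (5,4,4)→(4,-4,5)
−g: translate: b→4 (≡-4 mod 8), so (4,-4,5)→(4,4,5)
−g: reduced (well bottom): (4,4,5) with a≤c, −a<b≤a
flip sign back: reduced form of g is (-4,-4,-5)
reduced forms (4, 4, 5) vs (-4, -4, -5) ⇒ inequivalent

no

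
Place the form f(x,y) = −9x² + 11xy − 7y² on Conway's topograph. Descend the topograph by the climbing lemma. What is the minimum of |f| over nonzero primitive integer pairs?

translate: b→7 (≡-11 mod 18), so (9,-11,7)→(9,7,5)
flip: (9,7,5)→(5,-7,9)
translate: b→3 (≡-7 mod 10), so (5,-7,9)→(5,3,7)
reduced (well bottom): (5,3,7) with a≤c, −a<b≤a
well minimum |f| = |-5| = 5 (negative-definite)

5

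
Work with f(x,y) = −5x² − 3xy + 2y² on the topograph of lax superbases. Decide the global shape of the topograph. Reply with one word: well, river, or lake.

D = b²−4ac = (-3)² − 4·(-5)·2 = 49
D = 7² is a perfect square ⇒ form factors over ℤ ⇒ lakes

lake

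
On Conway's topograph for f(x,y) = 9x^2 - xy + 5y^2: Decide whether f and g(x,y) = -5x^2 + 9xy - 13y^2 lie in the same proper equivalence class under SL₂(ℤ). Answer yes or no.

D₁ = -179, D₂ = -179
f: flip: (9,-1,5)→(5,1,9)
f: reduced (well bottom): (5,1,9) with a≤c, −a<b≤a
g is negative-definite; reduce −g:
−g: translate: b→1 (≡-9 mod 10), so (5,-9,13)→(5,1,9)
−g: reduced (well bottom): (5,1,9) with a≤c, −a<b≤a
flip sign back: reduced form of g is (-5,-1,-9)
reduced forms (5, 1, 9) vs (-5, -1, -9) ⇒ inequivalent

no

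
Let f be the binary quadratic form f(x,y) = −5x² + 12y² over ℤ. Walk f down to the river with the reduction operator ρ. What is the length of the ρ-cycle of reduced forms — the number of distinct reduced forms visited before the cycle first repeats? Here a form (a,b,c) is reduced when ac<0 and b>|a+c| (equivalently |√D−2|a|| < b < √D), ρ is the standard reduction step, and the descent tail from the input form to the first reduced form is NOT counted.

D = 240, ⌊√D⌋ = 15
descent: ρ → (12,0,-5)
descent: ρ → (-5,10,7)  [lands on river]
river: ρ → (7,4,-8)
river: ρ → (-8,12,3)
river: ρ → (3,12,-8)
river: ρ → (-8,4,7)
river: ρ → (7,10,-5)
ρ-cycle length = 6 (tail of 2 descent steps not counted)

6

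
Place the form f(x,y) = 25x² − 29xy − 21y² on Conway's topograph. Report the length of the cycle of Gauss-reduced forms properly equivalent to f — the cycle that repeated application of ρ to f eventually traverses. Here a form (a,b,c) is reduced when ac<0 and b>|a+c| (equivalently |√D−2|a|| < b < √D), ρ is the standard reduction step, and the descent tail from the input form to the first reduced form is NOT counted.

D = 2941, ⌊√D⌋ = 54
descent: ρ → (-21,29,25)  [lands on river]
river: ρ → (25,21,-25)
river: ρ → (-25,29,21)
river: ρ → (21,13,-33)
river: ρ → (-33,53,1)
river: ρ → (1,53,-33)
river: ρ → (-33,13,21)
river: ρ → (21,29,-25)
river: ρ → (-25,21,25)
river: ρ → (25,29,-21)
river: ρ → (-21,13,33)
river: ρ → (33,53,-1)
river: ρ → (-1,53,33)
river: ρ → (33,13,-21)
ρ-cycle length = 14 (tail of 1 descent step not counted)

14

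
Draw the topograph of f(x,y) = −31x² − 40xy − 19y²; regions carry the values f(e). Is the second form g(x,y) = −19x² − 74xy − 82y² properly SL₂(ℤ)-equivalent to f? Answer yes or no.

D₁ = -756, D₂ = -756
f is negative-definite; reduce −f:
−f: translate: b→-22 (≡40 mod 62), so (31,40,19)→(31,-22,10)
−f: flip: (31,-22,10)→(10,22,31)
−f: translate: b→2 (≡22 mod 20), so (10,22,31)→(10,2,19)
−f: reduced (well bottom): (10,2,19) with a≤c, −a<b≤a
flip sign back: reduced form of f is (-10,-2,-19)
g is negative-definite; reduce −g:
−g: translate: b→-2 (≡74 mod 38), so (19,74,82)→(19,-2,10)
−g: flip: (19,-2,10)→(10,2,19)
−g: reduced (well bottom): (10,2,19) with a≤c, −a<b≤a
flip sign back: reduced form of g is (-10,-2,-19)
reduced forms (-10, -2, -19) vs (-10, -2, -19) ⇒ equivalent

yes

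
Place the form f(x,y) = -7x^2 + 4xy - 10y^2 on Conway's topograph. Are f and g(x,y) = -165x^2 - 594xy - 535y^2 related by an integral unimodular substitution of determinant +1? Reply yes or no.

D₁ = -264, D₂ = -264
f is negative-definite; reduce −f:
−f: reduced (well bottom): (7,-4,10) with a≤c, −a<b≤a
flip sign back: reduced form of f is (-7,4,-10)
g is negative-definite; reduce −g:
−g: translate: b→-66 (≡594 mod 330), so (165,594,535)→(165,-66,7)
−g: flip: (165,-66,7)→(7,66,165)
−g: translate: b→-4 (≡66 mod 14), so (7,66,165)→(7,-4,10)
−g: reduced (well bottom): (7,-4,10) with a≤c, −a<b≤a
flip sign back: reduced form of g is (-7,4,-10)
reduced forms (-7, 4, -10) vs (-7, 4, -10) ⇒ equivalent

yes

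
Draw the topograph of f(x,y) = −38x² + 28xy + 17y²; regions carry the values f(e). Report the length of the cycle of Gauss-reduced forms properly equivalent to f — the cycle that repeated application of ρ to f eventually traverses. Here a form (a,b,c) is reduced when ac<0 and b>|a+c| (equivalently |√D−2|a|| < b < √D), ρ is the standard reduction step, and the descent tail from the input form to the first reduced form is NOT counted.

D = 3368, ⌊√D⌋ = 58
river: ρ → (17,40,-26)
river: ρ → (-26,12,31)
river: ρ → (31,50,-7)
river: ρ → (-7,48,38)
river: ρ → (38,28,-17)
river: ρ → (-17,40,26)
river: ρ → (26,12,-31)
river: ρ → (-31,50,7)
river: ρ → (7,48,-38)
river: ρ → (-38,28,17)
ρ-cycle length = 10 (tail of 0 descent steps not counted)

10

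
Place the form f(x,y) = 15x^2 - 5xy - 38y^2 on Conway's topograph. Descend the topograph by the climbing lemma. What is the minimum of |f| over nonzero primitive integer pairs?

descent: ρ → (-38,5,15)
descent: ρ → (15,25,-28)  [lands on river]
river: ρ → (-28,31,12)
river: ρ → (12,41,-13)
river: ρ → (-13,37,18)
river: ρ → (18,35,-15)
river: ρ → (-15,25,28)
river: ρ → (28,31,-12)
river: ρ → (-12,41,13)
river: ρ → (13,37,-18)
river: ρ → (-18,35,15)
closes: descent 2, river 10
min |a| on river = 12

12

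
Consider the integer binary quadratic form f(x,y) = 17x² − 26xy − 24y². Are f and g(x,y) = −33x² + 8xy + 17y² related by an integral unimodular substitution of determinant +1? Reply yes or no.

D₁ = 2308, D₂ = 2308
river cycle of f (length 10): (-24, 26, 17), (17, 42, -8), (-8, 38, 27), (27, 16, -19), (-19, 22, 24), (24, 26, -17), (-17, 42, 8), (8, 38, -27), (-27, 16, 19), (19, 22, -24)
river cycle of g (length 10): (17, 26, -24), (-24, 22, 19), (19, 16, -27), (-27, 38, 8), (8, 42, -17), (-17, 26, 24), (24, 22, -19), (-19, 16, 27), (27, 38, -8), (-8, 42, 17)
cycles differ ⇒ inequivalent

no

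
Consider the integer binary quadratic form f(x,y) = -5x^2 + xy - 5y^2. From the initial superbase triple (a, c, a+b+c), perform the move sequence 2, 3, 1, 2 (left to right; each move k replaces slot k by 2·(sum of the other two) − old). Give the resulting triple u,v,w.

start (-5,-5,-9) = (f(1,0),f(0,1),f(1,1))
replace slot 2: 2·((-5)+(-9)) − (-5) = -23 → (-5,-23,-9)
replace slot 3: 2·((-5)+(-23)) − (-9) = -47 → (-5,-23,-47)
replace slot 1: 2·((-23)+(-47)) − (-5) = -135 → (-135,-23,-47)
replace slot 2: 2·((-135)+(-47)) − (-23) = -341 → (-135,-341,-47)

-135,-341,-47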